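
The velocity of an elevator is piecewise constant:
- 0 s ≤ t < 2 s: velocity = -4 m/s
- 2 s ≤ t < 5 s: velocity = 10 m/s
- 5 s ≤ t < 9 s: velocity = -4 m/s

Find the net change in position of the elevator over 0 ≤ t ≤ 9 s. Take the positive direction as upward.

Net displacement equals the area under the velocity-time graph (areas below the axis count negative).
0–2 s: -4 × 2 = -8 m
2–5 s: 10 × 3 = 30 m
5–9 s: -4 × 4 = -16 m
Net displacement = 6 m

6 m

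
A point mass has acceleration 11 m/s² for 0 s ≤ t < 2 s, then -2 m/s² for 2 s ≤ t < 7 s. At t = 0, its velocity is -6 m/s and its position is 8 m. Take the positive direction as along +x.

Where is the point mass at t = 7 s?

73 m

On each constant-a segment, Δv = aΔt and Δx = v₀Δt + ½aΔt²; chain segment to segment.
0–2 s: v starts -6 m/s; Δx = -6·2 + ½·11·2² = 10 m; v ends 16 m/s.
2–7 s: v starts 16 m/s; Δx = 16·5 + ½·-2·5² = 55 m; v ends 6 m/s.
x(7) = 8 + Σ Δx = 73 m.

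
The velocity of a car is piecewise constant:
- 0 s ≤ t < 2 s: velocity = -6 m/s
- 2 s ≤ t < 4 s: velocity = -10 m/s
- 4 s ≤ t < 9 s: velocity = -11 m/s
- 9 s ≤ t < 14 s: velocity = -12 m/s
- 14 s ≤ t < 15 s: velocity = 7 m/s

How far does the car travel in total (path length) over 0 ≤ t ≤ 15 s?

Total distance travelled is ∫|v| dt — sum the magnitudes of each area piece.
0–2 s: |-6| × 2 = 12 m
2–4 s: |-10| × 2 = 20 m
4–9 s: |-11| × 5 = 55 m
9–14 s: |-12| × 5 = 60 m
14–15 s: |7| × 1 = 7 m
Total distance = 154 m

154 m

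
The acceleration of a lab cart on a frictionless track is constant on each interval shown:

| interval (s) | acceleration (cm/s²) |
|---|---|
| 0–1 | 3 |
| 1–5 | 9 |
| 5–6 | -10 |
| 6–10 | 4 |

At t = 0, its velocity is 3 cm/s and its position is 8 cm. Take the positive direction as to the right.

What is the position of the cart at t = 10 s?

305.5 cm

On each constant-a segment, Δv = aΔt and Δx = v₀Δt + ½aΔt²; chain segment to segment.
0–1 s: v starts 3 cm/s; Δx = 3·1 + ½·3·1² = 4.5 cm; v ends 6 cm/s.
1–5 s: v starts 6 cm/s; Δx = 6·4 + ½·9·4² = 96 cm; v ends 42 cm/s.
5–6 s: v starts 42 cm/s; Δx = 42·1 + ½·-10·1² = 37 cm; v ends 32 cm/s.
6–10 s: v starts 32 cm/s; Δx = 32·4 + ½·4·4² = 160 cm; v ends 48 cm/s.
x(10) = 8 + Σ Δx = 305.5 cm.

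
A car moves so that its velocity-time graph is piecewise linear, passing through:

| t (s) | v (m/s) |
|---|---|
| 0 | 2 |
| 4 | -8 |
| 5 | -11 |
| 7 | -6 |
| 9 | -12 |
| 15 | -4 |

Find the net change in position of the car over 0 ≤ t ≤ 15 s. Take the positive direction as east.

Displacement is the signed area under the v-t curve.
0–4 s: ½(2 + -8)(4) = -12 m
4–5 s: ½(-8 + -11)(1) = -9.5 m
5–7 s: ½(-11 + -6)(2) = -17 m
7–9 s: ½(-6 + -12)(2) = -18 m
9–15 s: ½(-12 + -4)(6) = -48 m
Net displacement = -104.5 m

-104.5 m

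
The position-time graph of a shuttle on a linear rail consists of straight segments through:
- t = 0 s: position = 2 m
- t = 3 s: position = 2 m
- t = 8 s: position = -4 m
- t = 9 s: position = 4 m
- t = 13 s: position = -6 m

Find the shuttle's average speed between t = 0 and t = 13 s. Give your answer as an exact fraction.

Average speed = (total path length)/(elapsed time); on a piecewise-linear x-t graph the path length is Σ|Δx|.
0–3 s: |Δx| = |2 − 2| = 0 m
3–8 s: |Δx| = |-4 − 2| = 6 m
8–9 s: |Δx| = |4 − -4| = 8 m
9–13 s: |Δx| = |-6 − 4| = 10 m
Total path = 24 m; average speed = 24/13 = 24/13 m/s.

24/13 m/s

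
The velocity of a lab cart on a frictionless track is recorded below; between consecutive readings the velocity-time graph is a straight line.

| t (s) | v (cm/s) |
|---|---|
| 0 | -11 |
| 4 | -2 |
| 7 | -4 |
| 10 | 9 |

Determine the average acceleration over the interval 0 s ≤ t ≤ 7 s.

1 cm/s²

Average acceleration = Δv/Δt = (-4 − -11)/(7 − 0) = 1 cm/s².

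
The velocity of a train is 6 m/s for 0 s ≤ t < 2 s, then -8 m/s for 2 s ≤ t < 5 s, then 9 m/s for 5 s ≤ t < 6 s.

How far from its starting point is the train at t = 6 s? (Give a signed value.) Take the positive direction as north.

Displacement is the signed area under the v-t curve.
0–2 s: 6 × 2 = 12 m
2–5 s: -8 × 3 = -24 m
5–6 s: 9 × 1 = 9 m
Net displacement = -3 m

-3 m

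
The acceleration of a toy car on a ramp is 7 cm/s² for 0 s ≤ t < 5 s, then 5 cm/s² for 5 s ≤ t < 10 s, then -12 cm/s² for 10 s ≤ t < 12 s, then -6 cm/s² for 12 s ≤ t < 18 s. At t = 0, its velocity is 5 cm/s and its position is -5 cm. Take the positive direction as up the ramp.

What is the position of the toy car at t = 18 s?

614 cm

On each constant-a segment, Δv = aΔt and Δx = v₀Δt + ½aΔt²; chain segment to segment.
0–5 s: v starts 5 cm/s; Δx = 5·5 + ½·7·5² = 112.5 cm; v ends 40 cm/s.
5–10 s: v starts 40 cm/s; Δx = 40·5 + ½·5·5² = 262.5 cm; v ends 65 cm/s.
10–12 s: v starts 65 cm/s; Δx = 65·2 + ½·-12·2² = 106 cm; v ends 41 cm/s.
12–18 s: v starts 41 cm/s; Δx = 41·6 + ½·-6·6² = 138 cm; v ends 5 cm/s.
x(18) = -5 + Σ Δx = 614 cm.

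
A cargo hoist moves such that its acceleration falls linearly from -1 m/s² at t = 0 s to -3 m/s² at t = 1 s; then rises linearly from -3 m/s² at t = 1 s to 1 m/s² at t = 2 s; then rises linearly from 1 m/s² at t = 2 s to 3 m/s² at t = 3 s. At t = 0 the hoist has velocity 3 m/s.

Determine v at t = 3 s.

2 m/s

Δv equals the area under the a-t graph; then v = v₀ + Δv.
0–1 s: ½(-1 + -3)(1) = -2 m/s
1–2 s: ½(-3 + 1)(1) = -1 m/s
2–3 s: ½(1 + 3)(1) = 2 m/s
Δv = -1 m/s, so v(3) = 3 + (-1) = 2 m/s.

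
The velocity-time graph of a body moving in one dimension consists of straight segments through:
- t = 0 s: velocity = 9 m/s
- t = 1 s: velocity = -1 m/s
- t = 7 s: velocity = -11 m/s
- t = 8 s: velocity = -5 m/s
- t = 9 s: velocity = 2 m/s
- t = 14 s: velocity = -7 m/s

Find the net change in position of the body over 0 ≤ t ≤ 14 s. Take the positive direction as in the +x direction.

Net displacement equals the area under the velocity-time graph (areas below the axis count negative).
0–1 s: ½(9 + -1)(1) = 4 m
1–7 s: ½(-1 + -11)(6) = -36 m
7–8 s: ½(-11 + -5)(1) = -8 m
8–9 s: ½(-5 + 2)(1) = -1.5 m
9–14 s: ½(2 + -7)(5) = -12.5 m
Net displacement = -54 m

-54 m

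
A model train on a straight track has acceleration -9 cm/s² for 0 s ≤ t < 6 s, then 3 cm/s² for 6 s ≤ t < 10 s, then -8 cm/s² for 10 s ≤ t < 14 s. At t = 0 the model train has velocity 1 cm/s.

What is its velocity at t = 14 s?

Δv equals the area under the a-t graph; then v = v₀ + Δv.
0–6 s: -9 × 6 = -54 cm/s
6–10 s: 3 × 4 = 12 cm/s
10–14 s: -8 × 4 = -32 cm/s
Δv = -74 cm/s, so v(14) = 1 + (-74) = -73 cm/s.

-73 cm/s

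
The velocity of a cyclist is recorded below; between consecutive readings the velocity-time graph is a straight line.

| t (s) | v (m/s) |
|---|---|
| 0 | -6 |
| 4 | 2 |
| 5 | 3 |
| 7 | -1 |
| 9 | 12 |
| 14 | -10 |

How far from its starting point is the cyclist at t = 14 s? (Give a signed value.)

Net displacement equals the area under the velocity-time graph (areas below the axis count negative).
0–4 s: ½(-6 + 2)(4) = -8 m
4–5 s: ½(2 + 3)(1) = 2.5 m
5–7 s: ½(3 + -1)(2) = 2 m
7–9 s: ½(-1 + 12)(2) = 11 m
9–14 s: ½(12 + -10)(5) = 5 m
Net displacement = 12.5 m

12.5 m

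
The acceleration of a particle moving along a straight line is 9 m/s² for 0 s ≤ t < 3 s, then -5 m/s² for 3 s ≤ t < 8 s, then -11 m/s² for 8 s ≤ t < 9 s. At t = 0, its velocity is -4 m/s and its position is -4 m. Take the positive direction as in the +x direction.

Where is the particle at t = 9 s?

On each constant-a segment, Δv = aΔt and Δx = v₀Δt + ½aΔt²; chain segment to segment.
0–3 s: v starts -4 m/s; Δx = -4·3 + ½·9·3² = 28.5 m; v ends 23 m/s.
3–8 s: v starts 23 m/s; Δx = 23·5 + ½·-5·5² = 52.5 m; v ends -2 m/s.
8–9 s: v starts -2 m/s; Δx = -2·1 + ½·-11·1² = -7.5 m; v ends -13 m/s.
x(9) = -4 + Σ Δx = 69.5 m.

69.5 m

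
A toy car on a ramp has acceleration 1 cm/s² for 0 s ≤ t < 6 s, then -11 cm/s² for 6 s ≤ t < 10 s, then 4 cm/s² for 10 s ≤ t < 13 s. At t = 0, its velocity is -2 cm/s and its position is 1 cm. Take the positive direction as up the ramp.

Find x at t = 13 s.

On each constant-a segment, Δv = aΔt and Δx = v₀Δt + ½aΔt²; chain segment to segment.
0–6 s: v starts -2 cm/s; Δx = -2·6 + ½·1·6² = 6 cm; v ends 4 cm/s.
6–10 s: v starts 4 cm/s; Δx = 4·4 + ½·-11·4² = -72 cm; v ends -40 cm/s.
10–13 s: v starts -40 cm/s; Δx = -40·3 + ½·4·3² = -102 cm; v ends -28 cm/s.
x(13) = 1 + Σ Δx = -167 cm.

-167 cm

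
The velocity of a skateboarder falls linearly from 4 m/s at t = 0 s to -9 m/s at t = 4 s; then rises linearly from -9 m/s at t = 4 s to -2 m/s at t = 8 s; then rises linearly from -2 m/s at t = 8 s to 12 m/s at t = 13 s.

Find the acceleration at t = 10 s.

2.8 m/s²

Acceleration is the slope of the v-t graph on 8–13 s: (12 − -2)/(13 − 8) = 2.8 m/s².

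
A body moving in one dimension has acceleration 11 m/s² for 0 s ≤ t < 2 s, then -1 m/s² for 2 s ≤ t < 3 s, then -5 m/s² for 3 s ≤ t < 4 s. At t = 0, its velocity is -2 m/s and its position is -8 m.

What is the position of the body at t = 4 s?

46 m

On each constant-a segment, Δv = aΔt and Δx = v₀Δt + ½aΔt²; chain segment to segment.
0–2 s: v starts -2 m/s; Δx = -2·2 + ½·11·2² = 18 m; v ends 20 m/s.
2–3 s: v starts 20 m/s; Δx = 20·1 + ½·-1·1² = 19.5 m; v ends 19 m/s.
3–4 s: v starts 19 m/s; Δx = 19·1 + ½·-5·1² = 16.5 m; v ends 14 m/s.
x(4) = -8 + Σ Δx = 46 m.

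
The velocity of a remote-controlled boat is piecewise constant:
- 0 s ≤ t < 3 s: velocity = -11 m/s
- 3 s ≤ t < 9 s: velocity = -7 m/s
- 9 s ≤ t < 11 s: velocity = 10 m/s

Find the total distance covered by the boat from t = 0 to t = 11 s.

Total distance travelled is ∫|v| dt — sum the magnitudes of each area piece.
0–3 s: |-11| × 3 = 33 m
3–9 s: |-7| × 6 = 42 m
9–11 s: |10| × 2 = 20 m
Total distance = 95 m

95 m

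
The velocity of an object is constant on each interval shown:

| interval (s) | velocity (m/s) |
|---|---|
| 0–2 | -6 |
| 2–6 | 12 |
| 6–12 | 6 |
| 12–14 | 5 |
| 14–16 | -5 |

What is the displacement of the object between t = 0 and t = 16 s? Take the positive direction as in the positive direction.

72 m

Displacement is the signed area under the v-t curve.
0–2 s: -6 × 2 = -12 m
2–6 s: 12 × 4 = 48 m
6–12 s: 6 × 6 = 36 m
12–14 s: 5 × 2 = 10 m
14–16 s: -5 × 2 = -10 m
Net displacement = 72 m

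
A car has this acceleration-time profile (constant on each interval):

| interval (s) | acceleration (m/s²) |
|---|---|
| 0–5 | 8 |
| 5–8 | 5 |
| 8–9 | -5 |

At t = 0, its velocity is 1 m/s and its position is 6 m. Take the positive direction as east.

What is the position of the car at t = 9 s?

310 m

On each constant-a segment, Δv = aΔt and Δx = v₀Δt + ½aΔt²; chain segment to segment.
0–5 s: v starts 1 m/s; Δx = 1·5 + ½·8·5² = 105 m; v ends 41 m/s.
5–8 s: v starts 41 m/s; Δx = 41·3 + ½·5·3² = 145.5 m; v ends 56 m/s.
8–9 s: v starts 56 m/s; Δx = 56·1 + ½·-5·1² = 53.5 m; v ends 51 m/s.
x(9) = 6 + Σ Δx = 310 m.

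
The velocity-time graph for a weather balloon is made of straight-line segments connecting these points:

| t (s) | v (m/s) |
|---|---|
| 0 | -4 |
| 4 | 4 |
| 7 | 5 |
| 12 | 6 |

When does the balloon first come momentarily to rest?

t = 2 s

v changes sign on 0–4 s (from -4 to 4); the graph is linear there, so v = 0 at t = 0 + (4)·(4 − 0)/(4 − -4) = 2 s.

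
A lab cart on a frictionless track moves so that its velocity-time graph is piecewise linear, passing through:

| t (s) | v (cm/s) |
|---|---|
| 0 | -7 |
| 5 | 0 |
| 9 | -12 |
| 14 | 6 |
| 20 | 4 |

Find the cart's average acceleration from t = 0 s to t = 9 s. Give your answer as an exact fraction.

Average acceleration = Δv/Δt = (-12 − -7)/(9 − 0) = -5/9 cm/s².

-5/9 cm/s²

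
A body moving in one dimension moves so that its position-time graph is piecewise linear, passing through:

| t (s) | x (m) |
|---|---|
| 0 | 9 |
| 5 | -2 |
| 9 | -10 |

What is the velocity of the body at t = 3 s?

-2.2 m/s

Velocity is the slope of the x-t graph on 0–5 s: (-2 − 9)/(5 − 0) = -2.2 m/s.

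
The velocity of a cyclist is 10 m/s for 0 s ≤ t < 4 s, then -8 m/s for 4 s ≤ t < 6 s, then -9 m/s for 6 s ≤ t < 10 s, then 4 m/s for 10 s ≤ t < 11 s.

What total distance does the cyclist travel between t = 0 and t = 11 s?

Distance (not displacement) is the total path length: add the absolute areas under v-t.
0–4 s: |10| × 4 = 40 m
4–6 s: |-8| × 2 = 16 m
6–10 s: |-9| × 4 = 36 m
10–11 s: |4| × 1 = 4 m
Total distance = 96 m

96 m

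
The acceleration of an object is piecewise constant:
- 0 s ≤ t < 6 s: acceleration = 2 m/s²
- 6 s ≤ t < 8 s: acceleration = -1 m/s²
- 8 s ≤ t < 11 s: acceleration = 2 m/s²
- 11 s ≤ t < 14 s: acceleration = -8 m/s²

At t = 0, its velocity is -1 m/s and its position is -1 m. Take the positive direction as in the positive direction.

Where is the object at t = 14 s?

94 m

On each constant-a segment, Δv = aΔt and Δx = v₀Δt + ½aΔt²; chain segment to segment.
0–6 s: v starts -1 m/s; Δx = -1·6 + ½·2·6² = 30 m; v ends 11 m/s.
6–8 s: v starts 11 m/s; Δx = 11·2 + ½·-1·2² = 20 m; v ends 9 m/s.
8–11 s: v starts 9 m/s; Δx = 9·3 + ½·2·3² = 36 m; v ends 15 m/s.
11–14 s: v starts 15 m/s; Δx = 15·3 + ½·-8·3² = 9 m; v ends -9 m/s.
x(14) = -1 + Σ Δx = 94 m.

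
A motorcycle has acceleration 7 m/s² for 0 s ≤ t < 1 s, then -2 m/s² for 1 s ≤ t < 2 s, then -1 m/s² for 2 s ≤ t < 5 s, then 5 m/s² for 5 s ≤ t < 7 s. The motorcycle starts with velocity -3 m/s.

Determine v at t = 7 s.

9 m/s

Δv equals the area under the a-t graph; then v = v₀ + Δv.
0–1 s: 7 × 1 = 7 m/s
1–2 s: -2 × 1 = -2 m/s
2–5 s: -1 × 3 = -3 m/s
5–7 s: 5 × 2 = 10 m/s
Δv = 12 m/s, so v(7) = -3 + (12) = 9 m/s.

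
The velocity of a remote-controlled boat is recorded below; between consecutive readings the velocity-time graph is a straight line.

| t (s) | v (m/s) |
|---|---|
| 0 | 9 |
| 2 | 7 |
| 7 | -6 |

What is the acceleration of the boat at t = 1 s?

-1 m/s²

Acceleration is the slope of the v-t graph on 0–2 s: (7 − 9)/(2 − 0) = -1 m/s².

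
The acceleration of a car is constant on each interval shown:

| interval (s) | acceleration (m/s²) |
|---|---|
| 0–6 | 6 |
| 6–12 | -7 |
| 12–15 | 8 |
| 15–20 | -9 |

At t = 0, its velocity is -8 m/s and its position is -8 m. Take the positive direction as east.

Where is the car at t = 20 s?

25.5 m

On each constant-a segment, Δv = aΔt and Δx = v₀Δt + ½aΔt²; chain segment to segment.
0–6 s: v starts -8 m/s; Δx = -8·6 + ½·6·6² = 60 m; v ends 28 m/s.
6–12 s: v starts 28 m/s; Δx = 28·6 + ½·-7·6² = 42 m; v ends -14 m/s.
12–15 s: v starts -14 m/s; Δx = -14·3 + ½·8·3² = -6 m; v ends 10 m/s.
15–20 s: v starts 10 m/s; Δx = 10·5 + ½·-9·5² = -62.5 m; v ends -35 m/s.
x(20) = -8 + Σ Δx = 25.5 m.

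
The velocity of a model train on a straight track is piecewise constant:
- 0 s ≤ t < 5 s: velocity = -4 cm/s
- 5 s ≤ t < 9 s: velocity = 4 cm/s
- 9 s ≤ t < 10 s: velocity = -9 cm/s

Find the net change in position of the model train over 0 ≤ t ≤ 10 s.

-13 cm

Displacement is the signed area under the v-t curve.
0–5 s: -4 × 5 = -20 cm
5–9 s: 4 × 4 = 16 cm
9–10 s: -9 × 1 = -9 cm
Net displacement = -13 cm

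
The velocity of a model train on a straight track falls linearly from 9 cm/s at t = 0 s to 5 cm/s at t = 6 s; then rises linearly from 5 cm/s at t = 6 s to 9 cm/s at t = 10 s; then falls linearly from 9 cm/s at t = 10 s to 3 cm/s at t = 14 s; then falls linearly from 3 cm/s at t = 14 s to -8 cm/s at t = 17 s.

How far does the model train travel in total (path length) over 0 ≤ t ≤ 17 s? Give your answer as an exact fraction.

Distance (not displacement) is the total path length: add the absolute areas under v-t.
0–6 s: |½(9 + 5)(6)| = 42 cm
6–10 s: |½(5 + 9)(4)| = 28 cm
10–14 s: |½(9 + 3)(4)| = 24 cm
14–17 s: v = 0 at t = 163/11 s; triangle areas 27/22 + 96/11 = 219/22 cm
Total distance = 2287/22 cm

2287/22 cm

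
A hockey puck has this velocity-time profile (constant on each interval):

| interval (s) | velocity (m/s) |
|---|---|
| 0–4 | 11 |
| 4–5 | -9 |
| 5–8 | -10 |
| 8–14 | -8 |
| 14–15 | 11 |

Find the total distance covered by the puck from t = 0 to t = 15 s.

Total distance travelled is ∫|v| dt — sum the magnitudes of each area piece.
0–4 s: |11| × 4 = 44 m
4–5 s: |-9| × 1 = 9 m
5–8 s: |-10| × 3 = 30 m
8–14 s: |-8| × 6 = 48 m
14–15 s: |11| × 1 = 11 m
Total distance = 142 m

142 m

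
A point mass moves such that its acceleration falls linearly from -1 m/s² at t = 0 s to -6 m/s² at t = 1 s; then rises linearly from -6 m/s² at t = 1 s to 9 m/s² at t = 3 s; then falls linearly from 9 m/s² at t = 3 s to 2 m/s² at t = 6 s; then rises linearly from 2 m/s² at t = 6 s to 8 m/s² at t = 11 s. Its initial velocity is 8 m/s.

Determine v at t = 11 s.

Δv equals the area under the a-t graph; then v = v₀ + Δv.
0–1 s: ½(-1 + -6)(1) = -3.5 m/s
1–3 s: ½(-6 + 9)(2) = 3 m/s
3–6 s: ½(9 + 2)(3) = 16.5 m/s
6–11 s: ½(2 + 8)(5) = 25 m/s
Δv = 41 m/s, so v(11) = 8 + (41) = 49 m/s.

49 m/s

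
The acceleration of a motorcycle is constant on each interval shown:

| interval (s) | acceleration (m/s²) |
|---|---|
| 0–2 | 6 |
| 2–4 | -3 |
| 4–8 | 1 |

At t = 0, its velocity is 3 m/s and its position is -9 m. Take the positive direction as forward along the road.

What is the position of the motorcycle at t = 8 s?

On each constant-a segment, Δv = aΔt and Δx = v₀Δt + ½aΔt²; chain segment to segment.
0–2 s: v starts 3 m/s; Δx = 3·2 + ½·6·2² = 18 m; v ends 15 m/s.
2–4 s: v starts 15 m/s; Δx = 15·2 + ½·-3·2² = 24 m; v ends 9 m/s.
4–8 s: v starts 9 m/s; Δx = 9·4 + ½·1·4² = 44 m; v ends 13 m/s.
x(8) = -9 + Σ Δx = 77 m.

77 m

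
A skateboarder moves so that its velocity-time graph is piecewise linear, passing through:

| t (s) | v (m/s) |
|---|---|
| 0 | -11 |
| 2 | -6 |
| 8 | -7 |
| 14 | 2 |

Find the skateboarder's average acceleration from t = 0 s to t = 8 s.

Average acceleration = Δv/Δt = (-7 − -11)/(8 − 0) = 0.5 m/s².

0.5 m/s²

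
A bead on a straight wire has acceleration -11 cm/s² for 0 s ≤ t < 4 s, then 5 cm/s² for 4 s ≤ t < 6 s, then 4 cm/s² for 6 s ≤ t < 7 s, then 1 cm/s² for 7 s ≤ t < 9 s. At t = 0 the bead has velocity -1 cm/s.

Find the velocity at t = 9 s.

-29 cm/s

Δv equals the area under the a-t graph; then v = v₀ + Δv.
0–4 s: -11 × 4 = -44 cm/s
4–6 s: 5 × 2 = 10 cm/s
6–7 s: 4 × 1 = 4 cm/s
7–9 s: 1 × 2 = 2 cm/s
Δv = -28 cm/s, so v(9) = -1 + (-28) = -29 cm/s.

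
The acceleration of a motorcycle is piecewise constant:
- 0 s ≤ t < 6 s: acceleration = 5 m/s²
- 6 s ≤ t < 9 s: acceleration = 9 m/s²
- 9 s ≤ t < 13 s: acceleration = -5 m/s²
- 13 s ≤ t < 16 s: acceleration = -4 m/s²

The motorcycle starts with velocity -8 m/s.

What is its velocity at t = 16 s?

Δv equals the area under the a-t graph; then v = v₀ + Δv.
0–6 s: 5 × 6 = 30 m/s
6–9 s: 9 × 3 = 27 m/s
9–13 s: -5 × 4 = -20 m/s
13–16 s: -4 × 3 = -12 m/s
Δv = 25 m/s, so v(16) = -8 + (25) = 17 m/s.

17 m/s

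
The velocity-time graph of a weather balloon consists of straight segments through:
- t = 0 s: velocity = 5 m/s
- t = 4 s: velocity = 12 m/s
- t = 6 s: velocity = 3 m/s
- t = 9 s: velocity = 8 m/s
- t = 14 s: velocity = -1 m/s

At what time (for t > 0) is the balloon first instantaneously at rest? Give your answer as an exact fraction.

t = 121/9 s

v changes sign on 9–14 s (from 8 to -1); the graph is linear there, so v = 0 at t = 9 + (-8)·(14 − 9)/(-1 − 8) = 121/9 s.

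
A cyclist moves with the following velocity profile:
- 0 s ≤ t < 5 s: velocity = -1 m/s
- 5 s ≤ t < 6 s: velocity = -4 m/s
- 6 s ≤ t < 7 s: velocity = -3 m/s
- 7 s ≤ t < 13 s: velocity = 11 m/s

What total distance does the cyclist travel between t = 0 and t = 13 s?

78 m

Total distance travelled is ∫|v| dt — sum the magnitudes of each area piece.
0–5 s: |-1| × 5 = 5 m
5–6 s: |-4| × 1 = 4 m
6–7 s: |-3| × 1 = 3 m
7–13 s: |11| × 6 = 66 m
Total distance = 78 m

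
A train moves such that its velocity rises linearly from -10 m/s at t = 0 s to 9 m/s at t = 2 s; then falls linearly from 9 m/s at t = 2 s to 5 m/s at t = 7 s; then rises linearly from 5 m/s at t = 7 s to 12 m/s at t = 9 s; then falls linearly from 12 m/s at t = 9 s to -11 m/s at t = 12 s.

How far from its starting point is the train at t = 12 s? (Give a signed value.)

52.5 m

Displacement is the signed area under the v-t curve.
0–2 s: ½(-10 + 9)(2) = -1 m
2–7 s: ½(9 + 5)(5) = 35 m
7–9 s: ½(5 + 12)(2) = 17 m
9–12 s: ½(12 + -11)(3) = 1.5 m
Net displacement = 52.5 m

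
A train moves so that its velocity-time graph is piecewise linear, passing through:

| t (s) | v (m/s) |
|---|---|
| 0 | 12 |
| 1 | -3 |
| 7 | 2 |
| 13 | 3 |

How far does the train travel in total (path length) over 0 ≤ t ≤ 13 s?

27.9 m

Total distance travelled is ∫|v| dt — sum the magnitudes of each area piece.
0–1 s: v = 0 at t = 0.8 s; triangle areas 4.8 + 0.3 = 5.1 m
1–7 s: v = 0 at t = 4.6 s; triangle areas 5.4 + 2.4 = 7.8 m
7–13 s: |½(2 + 3)(6)| = 15 m
Total distance = 27.9 m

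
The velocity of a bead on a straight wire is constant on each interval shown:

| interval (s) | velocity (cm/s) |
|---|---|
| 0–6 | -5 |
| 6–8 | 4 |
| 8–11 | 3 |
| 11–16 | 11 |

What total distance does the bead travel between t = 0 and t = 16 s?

102 cm

Total distance travelled is ∫|v| dt — sum the magnitudes of each area piece.
0–6 s: |-5| × 6 = 30 cm
6–8 s: |4| × 2 = 8 cm
8–11 s: |3| × 3 = 9 cm
11–16 s: |11| × 5 = 55 cm
Total distance = 102 cm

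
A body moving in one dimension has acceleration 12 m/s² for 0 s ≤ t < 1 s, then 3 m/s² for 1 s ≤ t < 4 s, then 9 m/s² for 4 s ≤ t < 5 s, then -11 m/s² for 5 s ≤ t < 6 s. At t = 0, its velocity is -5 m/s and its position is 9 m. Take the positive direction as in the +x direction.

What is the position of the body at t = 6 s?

84.5 m

On each constant-a segment, Δv = aΔt and Δx = v₀Δt + ½aΔt²; chain segment to segment.
0–1 s: v starts -5 m/s; Δx = -5·1 + ½·12·1² = 1 m; v ends 7 m/s.
1–4 s: v starts 7 m/s; Δx = 7·3 + ½·3·3² = 34.5 m; v ends 16 m/s.
4–5 s: v starts 16 m/s; Δx = 16·1 + ½·9·1² = 20.5 m; v ends 25 m/s.
5–6 s: v starts 25 m/s; Δx = 25·1 + ½·-11·1² = 19.5 m; v ends 14 m/s.
x(6) = 9 + Σ Δx = 84.5 m.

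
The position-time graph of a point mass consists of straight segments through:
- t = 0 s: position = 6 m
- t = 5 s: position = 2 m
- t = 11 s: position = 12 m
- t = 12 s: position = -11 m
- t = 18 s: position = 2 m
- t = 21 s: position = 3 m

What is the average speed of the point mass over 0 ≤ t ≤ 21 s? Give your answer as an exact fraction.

17/7 m/s

Average speed = (total path length)/(elapsed time); on a piecewise-linear x-t graph the path length is Σ|Δx|.
0–5 s: |Δx| = |2 − 6| = 4 m
5–11 s: |Δx| = |12 − 2| = 10 m
11–12 s: |Δx| = |-11 − 12| = 23 m
12–18 s: |Δx| = |2 − -11| = 13 m
18–21 s: |Δx| = |3 − 2| = 1 m
Total path = 51 m; average speed = 51/21 = 17/7 m/s.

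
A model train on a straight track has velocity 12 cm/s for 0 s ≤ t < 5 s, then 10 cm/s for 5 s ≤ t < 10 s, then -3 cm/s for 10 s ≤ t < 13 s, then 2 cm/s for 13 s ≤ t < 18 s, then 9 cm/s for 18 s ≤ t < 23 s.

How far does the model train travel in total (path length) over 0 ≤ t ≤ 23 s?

174 cm

Total distance travelled is ∫|v| dt — sum the magnitudes of each area piece.
0–5 s: |12| × 5 = 60 cm
5–10 s: |10| × 5 = 50 cm
10–13 s: |-3| × 3 = 9 cm
13–18 s: |2| × 5 = 10 cm
18–23 s: |9| × 5 = 45 cm
Total distance = 174 cm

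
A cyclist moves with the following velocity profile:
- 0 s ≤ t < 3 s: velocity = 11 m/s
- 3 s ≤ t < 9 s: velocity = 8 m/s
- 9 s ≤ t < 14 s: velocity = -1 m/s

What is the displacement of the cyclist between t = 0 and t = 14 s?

76 m

Displacement is the signed area under the v-t curve.
0–3 s: 11 × 3 = 33 m
3–9 s: 8 × 6 = 48 m
9–14 s: -1 × 5 = -5 m
Net displacement = 76 m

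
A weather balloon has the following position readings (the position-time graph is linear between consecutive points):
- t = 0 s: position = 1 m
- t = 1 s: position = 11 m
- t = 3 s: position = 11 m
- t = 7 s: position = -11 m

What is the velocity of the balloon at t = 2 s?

0 m/s

Velocity is the slope of the x-t graph on 1–3 s: (11 − 11)/(3 − 1) = 0 m/s.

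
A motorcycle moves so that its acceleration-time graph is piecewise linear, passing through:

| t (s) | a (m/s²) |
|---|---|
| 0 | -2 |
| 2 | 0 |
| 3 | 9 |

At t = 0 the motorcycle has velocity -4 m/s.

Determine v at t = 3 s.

Δv equals the area under the a-t graph; then v = v₀ + Δv.
0–2 s: ½(-2 + 0)(2) = -2 m/s
2–3 s: ½(0 + 9)(1) = 4.5 m/s
Δv = 2.5 m/s, so v(3) = -4 + (2.5) = -1.5 m/s.

-1.5 m/s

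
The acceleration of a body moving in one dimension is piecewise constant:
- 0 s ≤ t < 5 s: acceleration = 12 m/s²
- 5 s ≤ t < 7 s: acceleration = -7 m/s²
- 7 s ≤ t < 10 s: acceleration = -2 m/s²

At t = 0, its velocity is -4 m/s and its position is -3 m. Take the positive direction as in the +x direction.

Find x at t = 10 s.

On each constant-a segment, Δv = aΔt and Δx = v₀Δt + ½aΔt²; chain segment to segment.
0–5 s: v starts -4 m/s; Δx = -4·5 + ½·12·5² = 130 m; v ends 56 m/s.
5–7 s: v starts 56 m/s; Δx = 56·2 + ½·-7·2² = 98 m; v ends 42 m/s.
7–10 s: v starts 42 m/s; Δx = 42·3 + ½·-2·3² = 117 m; v ends 36 m/s.
x(10) = -3 + Σ Δx = 342 m.

342 m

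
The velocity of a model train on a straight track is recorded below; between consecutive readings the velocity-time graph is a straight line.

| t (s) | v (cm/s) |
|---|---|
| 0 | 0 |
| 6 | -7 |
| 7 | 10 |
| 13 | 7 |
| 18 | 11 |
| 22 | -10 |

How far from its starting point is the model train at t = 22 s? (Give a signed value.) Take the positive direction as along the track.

78.5 cm

Displacement is the signed area under the v-t curve.
0–6 s: ½(0 + -7)(6) = -21 cm
6–7 s: ½(-7 + 10)(1) = 1.5 cm
7–13 s: ½(10 + 7)(6) = 51 cm
13–18 s: ½(7 + 11)(5) = 45 cm
18–22 s: ½(11 + -10)(4) = 2 cm
Net displacement = 78.5 cm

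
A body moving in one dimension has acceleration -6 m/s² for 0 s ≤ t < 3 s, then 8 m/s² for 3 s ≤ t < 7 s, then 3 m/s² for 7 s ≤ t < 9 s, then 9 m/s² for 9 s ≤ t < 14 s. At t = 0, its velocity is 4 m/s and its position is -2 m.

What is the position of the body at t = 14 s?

On each constant-a segment, Δv = aΔt and Δx = v₀Δt + ½aΔt²; chain segment to segment.
0–3 s: v starts 4 m/s; Δx = 4·3 + ½·-6·3² = -15 m; v ends -14 m/s.
3–7 s: v starts -14 m/s; Δx = -14·4 + ½·8·4² = 8 m; v ends 18 m/s.
7–9 s: v starts 18 m/s; Δx = 18·2 + ½·3·2² = 42 m; v ends 24 m/s.
9–14 s: v starts 24 m/s; Δx = 24·5 + ½·9·5² = 232.5 m; v ends 69 m/s.
x(14) = -2 + Σ Δx = 265.5 m.

265.5 m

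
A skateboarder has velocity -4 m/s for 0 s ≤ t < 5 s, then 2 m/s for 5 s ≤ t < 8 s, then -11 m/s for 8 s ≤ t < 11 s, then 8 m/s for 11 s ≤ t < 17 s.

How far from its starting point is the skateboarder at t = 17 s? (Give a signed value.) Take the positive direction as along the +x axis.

Net displacement equals the area under the velocity-time graph (areas below the axis count negative).
0–5 s: -4 × 5 = -20 m
5–8 s: 2 × 3 = 6 m
8–11 s: -11 × 3 = -33 m
11–17 s: 8 × 6 = 48 m
Net displacement = 1 m

1 m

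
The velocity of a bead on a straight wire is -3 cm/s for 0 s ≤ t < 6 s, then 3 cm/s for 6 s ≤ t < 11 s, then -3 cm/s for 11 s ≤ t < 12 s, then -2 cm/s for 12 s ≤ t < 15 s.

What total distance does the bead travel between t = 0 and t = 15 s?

42 cm

Distance (not displacement) is the total path length: add the absolute areas under v-t.
0–6 s: |-3| × 6 = 18 cm
6–11 s: |3| × 5 = 15 cm
11–12 s: |-3| × 1 = 3 cm
12–15 s: |-2| × 3 = 6 cm
Total distance = 42 cm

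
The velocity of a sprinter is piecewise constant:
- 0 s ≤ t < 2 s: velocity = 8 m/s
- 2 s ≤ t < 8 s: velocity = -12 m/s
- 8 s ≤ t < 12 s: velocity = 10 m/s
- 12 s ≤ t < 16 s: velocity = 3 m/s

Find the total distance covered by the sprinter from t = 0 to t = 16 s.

Distance (not displacement) is the total path length: add the absolute areas under v-t.
0–2 s: |8| × 2 = 16 m
2–8 s: |-12| × 6 = 72 m
8–12 s: |10| × 4 = 40 m
12–16 s: |3| × 4 = 12 m
Total distance = 140 m

140 m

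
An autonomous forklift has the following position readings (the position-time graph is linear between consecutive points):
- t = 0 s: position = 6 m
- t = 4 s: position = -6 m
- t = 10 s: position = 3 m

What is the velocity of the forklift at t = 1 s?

Velocity is the slope of the x-t graph on 0–4 s: (-6 − 6)/(4 − 0) = -3 m/s.

-3 m/s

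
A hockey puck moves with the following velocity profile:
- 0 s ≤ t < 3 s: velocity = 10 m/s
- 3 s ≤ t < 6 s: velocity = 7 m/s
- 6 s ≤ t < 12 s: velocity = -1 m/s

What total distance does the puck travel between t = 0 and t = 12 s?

57 m

Distance (not displacement) is the total path length: add the absolute areas under v-t.
0–3 s: |10| × 3 = 30 m
3–6 s: |7| × 3 = 21 m
6–12 s: |-1| × 6 = 6 m
Total distance = 57 m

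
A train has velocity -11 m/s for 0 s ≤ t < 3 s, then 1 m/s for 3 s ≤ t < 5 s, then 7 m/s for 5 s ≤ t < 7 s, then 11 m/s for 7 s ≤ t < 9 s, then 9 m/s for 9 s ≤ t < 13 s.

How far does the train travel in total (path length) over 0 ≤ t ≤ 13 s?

Distance (not displacement) is the total path length: add the absolute areas under v-t.
0–3 s: |-11| × 3 = 33 m
3–5 s: |1| × 2 = 2 m
5–7 s: |7| × 2 = 14 m
7–9 s: |11| × 2 = 22 m
9–13 s: |9| × 4 = 36 m
Total distance = 107 m

107 m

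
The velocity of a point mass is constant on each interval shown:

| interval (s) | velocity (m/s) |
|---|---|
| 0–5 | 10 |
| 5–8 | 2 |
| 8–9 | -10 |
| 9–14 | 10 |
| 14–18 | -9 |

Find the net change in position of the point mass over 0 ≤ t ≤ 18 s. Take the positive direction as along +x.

60 m

Displacement is the signed area under the v-t curve.
0–5 s: 10 × 5 = 50 m
5–8 s: 2 × 3 = 6 m
8–9 s: -10 × 1 = -10 m
9–14 s: 10 × 5 = 50 m
14–18 s: -9 × 4 = -36 m
Net displacement = 60 m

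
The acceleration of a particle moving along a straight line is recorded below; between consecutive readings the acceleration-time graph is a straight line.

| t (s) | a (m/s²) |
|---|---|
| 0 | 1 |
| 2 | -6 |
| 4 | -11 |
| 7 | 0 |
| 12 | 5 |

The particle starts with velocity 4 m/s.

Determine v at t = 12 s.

-22 m/s

Δv equals the area under the a-t graph; then v = v₀ + Δv.
0–2 s: ½(1 + -6)(2) = -5 m/s
2–4 s: ½(-6 + -11)(2) = -17 m/s
4–7 s: ½(-11 + 0)(3) = -16.5 m/s
7–12 s: ½(0 + 5)(5) = 12.5 m/s
Δv = -26 m/s, so v(12) = 4 + (-26) = -22 m/s.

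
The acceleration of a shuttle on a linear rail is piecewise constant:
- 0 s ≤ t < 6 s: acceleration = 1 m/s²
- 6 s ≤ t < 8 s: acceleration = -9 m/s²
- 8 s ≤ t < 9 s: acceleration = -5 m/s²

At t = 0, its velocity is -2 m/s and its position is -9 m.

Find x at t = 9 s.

On each constant-a segment, Δv = aΔt and Δx = v₀Δt + ½aΔt²; chain segment to segment.
0–6 s: v starts -2 m/s; Δx = -2·6 + ½·1·6² = 6 m; v ends 4 m/s.
6–8 s: v starts 4 m/s; Δx = 4·2 + ½·-9·2² = -10 m; v ends -14 m/s.
8–9 s: v starts -14 m/s; Δx = -14·1 + ½·-5·1² = -16.5 m; v ends -19 m/s.
x(9) = -9 + Σ Δx = -29.5 m.

-29.5 m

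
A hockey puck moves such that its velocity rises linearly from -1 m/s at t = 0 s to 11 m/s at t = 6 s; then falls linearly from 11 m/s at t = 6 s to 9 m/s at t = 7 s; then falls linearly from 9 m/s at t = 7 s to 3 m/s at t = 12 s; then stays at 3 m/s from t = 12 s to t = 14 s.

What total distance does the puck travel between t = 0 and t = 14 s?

76.5 m

Distance (not displacement) is the total path length: add the absolute areas under v-t.
0–6 s: v = 0 at t = 0.5 s; triangle areas 0.25 + 30.25 = 30.5 m
6–7 s: |½(11 + 9)(1)| = 10 m
7–12 s: |½(9 + 3)(5)| = 30 m
12–14 s: |3| × 2 = 6 m
Total distance = 76.5 m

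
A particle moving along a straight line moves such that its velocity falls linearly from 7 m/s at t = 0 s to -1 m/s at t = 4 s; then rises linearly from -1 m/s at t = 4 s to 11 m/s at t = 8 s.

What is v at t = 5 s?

2 m/s

On 4–8 s the graph is linear from -1 to 11 m/s: v(5) = -1 + (11 − -1)·(5 − 4)/(8 − 4) = 2 m/s.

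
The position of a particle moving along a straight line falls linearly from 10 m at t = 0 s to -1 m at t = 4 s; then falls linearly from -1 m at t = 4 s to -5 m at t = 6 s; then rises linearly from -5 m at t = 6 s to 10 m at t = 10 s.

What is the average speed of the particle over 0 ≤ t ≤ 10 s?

3 m/s

Average speed = (total path length)/(elapsed time); on a piecewise-linear x-t graph the path length is Σ|Δx|.
0–4 s: |Δx| = |-1 − 10| = 11 m
4–6 s: |Δx| = |-5 − -1| = 4 m
6–10 s: |Δx| = |10 − -5| = 15 m
Total path = 30 m; average speed = 30/10 = 3 m/s.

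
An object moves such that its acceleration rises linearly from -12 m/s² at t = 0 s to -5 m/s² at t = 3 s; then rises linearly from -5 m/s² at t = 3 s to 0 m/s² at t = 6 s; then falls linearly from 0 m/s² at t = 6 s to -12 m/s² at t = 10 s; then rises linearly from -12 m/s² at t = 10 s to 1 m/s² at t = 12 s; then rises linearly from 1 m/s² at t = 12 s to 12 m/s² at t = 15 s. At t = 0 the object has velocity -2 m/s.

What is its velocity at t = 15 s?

-50.5 m/s

Δv equals the area under the a-t graph; then v = v₀ + Δv.
0–3 s: ½(-12 + -5)(3) = -25.5 m/s
3–6 s: ½(-5 + 0)(3) = -7.5 m/s
6–10 s: ½(0 + -12)(4) = -24 m/s
10–12 s: ½(-12 + 1)(2) = -11 m/s
12–15 s: ½(1 + 12)(3) = 19.5 m/s
Δv = -48.5 m/s, so v(15) = -2 + (-48.5) = -50.5 m/s.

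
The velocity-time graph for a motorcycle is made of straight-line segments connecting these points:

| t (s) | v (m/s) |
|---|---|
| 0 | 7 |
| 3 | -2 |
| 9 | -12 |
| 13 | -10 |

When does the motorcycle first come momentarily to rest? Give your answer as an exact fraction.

v changes sign on 0–3 s (from 7 to -2); the graph is linear there, so v = 0 at t = 0 + (-7)·(3 − 0)/(-2 − 7) = 7/3 s.

t = 7/3 s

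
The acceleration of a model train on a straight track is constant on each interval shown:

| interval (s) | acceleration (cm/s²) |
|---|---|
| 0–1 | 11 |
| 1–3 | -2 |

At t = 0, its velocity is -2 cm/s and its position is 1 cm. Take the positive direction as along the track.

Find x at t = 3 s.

18.5 cm

On each constant-a segment, Δv = aΔt and Δx = v₀Δt + ½aΔt²; chain segment to segment.
0–1 s: v starts -2 cm/s; Δx = -2·1 + ½·11·1² = 3.5 cm; v ends 9 cm/s.
1–3 s: v starts 9 cm/s; Δx = 9·2 + ½·-2·2² = 14 cm; v ends 5 cm/s.
x(3) = 1 + Σ Δx = 18.5 cm.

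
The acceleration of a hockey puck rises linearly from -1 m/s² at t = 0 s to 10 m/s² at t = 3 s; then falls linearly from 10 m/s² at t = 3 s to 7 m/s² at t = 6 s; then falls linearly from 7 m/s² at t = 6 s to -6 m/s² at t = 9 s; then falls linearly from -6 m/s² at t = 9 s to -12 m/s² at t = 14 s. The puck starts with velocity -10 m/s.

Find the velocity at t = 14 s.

Δv equals the area under the a-t graph; then v = v₀ + Δv.
0–3 s: ½(-1 + 10)(3) = 13.5 m/s
3–6 s: ½(10 + 7)(3) = 25.5 m/s
6–9 s: ½(7 + -6)(3) = 1.5 m/s
9–14 s: ½(-6 + -12)(5) = -45 m/s
Δv = -4.5 m/s, so v(14) = -10 + (-4.5) = -14.5 m/s.

-14.5 m/s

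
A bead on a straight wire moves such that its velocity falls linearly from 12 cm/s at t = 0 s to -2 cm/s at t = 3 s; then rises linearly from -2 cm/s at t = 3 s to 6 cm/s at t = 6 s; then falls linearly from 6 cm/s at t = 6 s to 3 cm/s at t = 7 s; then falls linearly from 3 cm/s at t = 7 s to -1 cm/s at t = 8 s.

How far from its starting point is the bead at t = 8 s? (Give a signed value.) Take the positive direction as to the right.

26.5 cm

Displacement is the signed area under the v-t curve.
0–3 s: ½(12 + -2)(3) = 15 cm
3–6 s: ½(-2 + 6)(3) = 6 cm
6–7 s: ½(6 + 3)(1) = 4.5 cm
7–8 s: ½(3 + -1)(1) = 1 cm
Net displacement = 26.5 cm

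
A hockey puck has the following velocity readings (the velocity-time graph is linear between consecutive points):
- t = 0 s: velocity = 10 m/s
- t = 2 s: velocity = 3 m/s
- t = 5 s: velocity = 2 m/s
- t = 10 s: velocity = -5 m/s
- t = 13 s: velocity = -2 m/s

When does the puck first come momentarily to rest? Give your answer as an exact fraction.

t = 45/7 s

v changes sign on 5–10 s (from 2 to -5); the graph is linear there, so v = 0 at t = 5 + (-2)·(10 − 5)/(-5 − 2) = 45/7 s.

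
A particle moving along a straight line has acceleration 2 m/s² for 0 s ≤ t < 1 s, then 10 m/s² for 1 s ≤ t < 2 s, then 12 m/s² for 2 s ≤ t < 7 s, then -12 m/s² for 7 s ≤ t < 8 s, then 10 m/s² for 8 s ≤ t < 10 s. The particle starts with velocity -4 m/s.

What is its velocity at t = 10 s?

76 m/s

Δv equals the area under the a-t graph; then v = v₀ + Δv.
0–1 s: 2 × 1 = 2 m/s
1–2 s: 10 × 1 = 10 m/s
2–7 s: 12 × 5 = 60 m/s
7–8 s: -12 × 1 = -12 m/s
8–10 s: 10 × 2 = 20 m/s
Δv = 80 m/s, so v(10) = -4 + (80) = 76 m/s.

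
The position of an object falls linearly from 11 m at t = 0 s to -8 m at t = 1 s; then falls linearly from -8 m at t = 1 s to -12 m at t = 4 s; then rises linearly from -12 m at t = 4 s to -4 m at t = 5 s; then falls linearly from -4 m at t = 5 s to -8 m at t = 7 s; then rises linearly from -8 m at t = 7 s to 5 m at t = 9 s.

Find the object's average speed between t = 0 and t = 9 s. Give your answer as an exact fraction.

Average speed = (total path length)/(elapsed time); on a piecewise-linear x-t graph the path length is Σ|Δx|.
0–1 s: |Δx| = |-8 − 11| = 19 m
1–4 s: |Δx| = |-12 − -8| = 4 m
4–5 s: |Δx| = |-4 − -12| = 8 m
5–7 s: |Δx| = |-8 − -4| = 4 m
7–9 s: |Δx| = |5 − -8| = 13 m
Total path = 48 m; average speed = 48/9 = 16/3 m/s.

16/3 m/s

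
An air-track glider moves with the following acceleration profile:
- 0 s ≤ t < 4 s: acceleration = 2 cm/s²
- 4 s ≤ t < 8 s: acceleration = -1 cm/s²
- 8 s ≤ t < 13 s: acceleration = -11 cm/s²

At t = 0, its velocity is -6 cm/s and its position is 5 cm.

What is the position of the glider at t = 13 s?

On each constant-a segment, Δv = aΔt and Δx = v₀Δt + ½aΔt²; chain segment to segment.
0–4 s: v starts -6 cm/s; Δx = -6·4 + ½·2·4² = -8 cm; v ends 2 cm/s.
4–8 s: v starts 2 cm/s; Δx = 2·4 + ½·-1·4² = 0 cm; v ends -2 cm/s.
8–13 s: v starts -2 cm/s; Δx = -2·5 + ½·-11·5² = -147.5 cm; v ends -57 cm/s.
x(13) = 5 + Σ Δx = -150.5 cm.

-150.5 cm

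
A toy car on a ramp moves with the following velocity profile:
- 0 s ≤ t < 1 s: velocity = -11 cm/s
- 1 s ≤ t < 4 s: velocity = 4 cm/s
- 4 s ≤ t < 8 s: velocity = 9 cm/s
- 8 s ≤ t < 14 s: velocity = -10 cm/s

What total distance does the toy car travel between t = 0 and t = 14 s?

Distance (not displacement) is the total path length: add the absolute areas under v-t.
0–1 s: |-11| × 1 = 11 cm
1–4 s: |4| × 3 = 12 cm
4–8 s: |9| × 4 = 36 cm
8–14 s: |-10| × 6 = 60 cm
Total distance = 119 cm

119 cm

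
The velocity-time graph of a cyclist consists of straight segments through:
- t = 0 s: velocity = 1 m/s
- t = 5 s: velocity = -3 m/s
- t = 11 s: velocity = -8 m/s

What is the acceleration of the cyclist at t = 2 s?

Acceleration is the slope of the v-t graph on 0–5 s: (-3 − 1)/(5 − 0) = -0.8 m/s².

-0.8 m/s²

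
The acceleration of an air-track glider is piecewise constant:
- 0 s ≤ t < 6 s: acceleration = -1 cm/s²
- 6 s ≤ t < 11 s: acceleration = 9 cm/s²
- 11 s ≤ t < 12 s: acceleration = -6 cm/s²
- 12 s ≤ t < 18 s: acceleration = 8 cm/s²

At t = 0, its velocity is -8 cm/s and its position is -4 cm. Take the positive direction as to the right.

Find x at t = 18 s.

On each constant-a segment, Δv = aΔt and Δx = v₀Δt + ½aΔt²; chain segment to segment.
0–6 s: v starts -8 cm/s; Δx = -8·6 + ½·-1·6² = -66 cm; v ends -14 cm/s.
6–11 s: v starts -14 cm/s; Δx = -14·5 + ½·9·5² = 42.5 cm; v ends 31 cm/s.
11–12 s: v starts 31 cm/s; Δx = 31·1 + ½·-6·1² = 28 cm; v ends 25 cm/s.
12–18 s: v starts 25 cm/s; Δx = 25·6 + ½·8·6² = 294 cm; v ends 73 cm/s.
x(18) = -4 + Σ Δx = 294.5 cm.

294.5 cm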